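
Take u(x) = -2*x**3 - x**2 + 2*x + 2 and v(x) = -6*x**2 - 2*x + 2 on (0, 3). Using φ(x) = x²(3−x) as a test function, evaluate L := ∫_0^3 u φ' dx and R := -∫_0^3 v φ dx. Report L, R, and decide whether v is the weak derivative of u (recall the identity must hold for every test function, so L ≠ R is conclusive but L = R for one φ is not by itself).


LHS = 783/5, RHS = 783/5. Yes, v = u' weakly.

u(x) = -2*x**3 - x**2 + 2*x + 2, classical derivative u'(x) = -6*x**2 - 2*x + 2.
φ(x) = x²(3−x), so φ'(x) = 3*x*(2 - x).
Note φ(0) = φ(3) = 0, so the boundary term u·φ vanishes.
LHS = ∫_0^3 u(x) φ'(x) dx = ∫_0^3 (6*x^5 - 9*x^4 - 12*x^3 + 6*x^2 + 12*x) dx. Term by term:
  ∫_0^3 6*x^5 dx = 729;  ∫_0^3 -9*x^4 dx = -2187/5;  ∫_0^3 -12*x^3 dx = -243;
  ∫_0^3 6*x^2 dx = 54;  ∫_0^3 12*x dx = 54.
Sum: 729 − 2187/5 − 243 + 54 + 54 = 783/5.
So LHS = 783/5.
∫_0^3 v(x) φ(x) dx = ∫_0^3 (6*x^5 - 16*x^4 - 8*x^3 + 6*x^2) dx. Term by term:
  ∫_0^3 6*x^5 dx = 729;  ∫_0^3 -16*x^4 dx = -3888/5;  ∫_0^3 -8*x^3 dx = -162;
  ∫_0^3 6*x^2 dx = 54.
Sum: 729 − 3888/5 − 162 + 54 = -783/5.
So RHS = -∫_0^3 v(x) φ(x) dx = 783/5.
LHS = RHS, so the identity holds for this test φ.
Moreover u is smooth here and v(x) = u'(x) = -6*x**2 - 2*x + 2 pointwise, so the identity holds for every test function. Hence v is the weak derivative of u.


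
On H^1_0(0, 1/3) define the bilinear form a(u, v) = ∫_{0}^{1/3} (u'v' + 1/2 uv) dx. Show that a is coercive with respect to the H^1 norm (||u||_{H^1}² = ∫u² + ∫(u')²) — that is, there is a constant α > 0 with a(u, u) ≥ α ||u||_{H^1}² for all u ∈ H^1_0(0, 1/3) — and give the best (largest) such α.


α = (1 + 18*π^2)/(2*(1 + 9*π^2))

Coercivity of a(·,·) on H^1_0(0, 1/3) means a(u, u) ≥ α ||u||_{H^1}² for every u ∈ H^1_0.
The interval has length L = 1/3, and Poincaré/coercivity depend only on L. Here a(u, u) = ∫(u')² + (1/2)·∫u².
Here 0 < c = 1/2 < 1. The condition a(u,u) ≥ α||u||_{H^1}² reads (1−α)∫(u')² ≥ (α−c)∫u². Any admissible α is ≤ 1 (rapidly oscillating u have ∫u²/∫(u')² → 0), and α = 1 would force 0 ≥ (1−c)∫u², impossible since c < 1; so 1−α > 0. By the sharp Poincaré inequality on H^1_0 of an interval of length L, ∫(u')² ≥ (π/L)²∫u² with equality for the first sine mode sin(π(x−x₀)/L) (x₀ the left endpoint), so the inequality holds for all u iff (1−α)(π/L)² ≥ α − c, i.e. α ≤ ((π/L)² + c)/((π/L)² + 1) = (1 + c(L/π)²)/(1 + (L/π)²). With (π/L)² = 9*π^2 and c = 1/2, the largest admissible constant is α = ((π/L)² + c)/((π/L)² + 1).
Simplifying, α = (1 + 18*π^2)/(2*(1 + 9*π^2)).


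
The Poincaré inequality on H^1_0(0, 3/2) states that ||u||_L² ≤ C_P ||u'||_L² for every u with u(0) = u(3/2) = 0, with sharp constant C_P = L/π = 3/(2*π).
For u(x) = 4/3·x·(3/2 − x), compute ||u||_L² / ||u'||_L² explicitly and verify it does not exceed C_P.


||u||_L² / ||u'||_L² = 3*sqrt(10)/20 < C_P = 3/(2*π).

u(x) = 4/3·x·(3/2 − x), so u'(x) = 2 - 8*x/3.
u(x) = 4/3·x·(3/2 − x) vanishes at x = 0 and x = 3/2, so u ∈ H^1_0(0, 3/2). Differentiate via the product rule and integrate the resulting polynomials term by term.
  ∫_0^3/2 u² dx = ∫_0^3/2 (16*x^4/9 - 16*x^3/3 + 4*x^2) dx. Term by term:
    ∫_0^3/2 16*x^4/9 dx = 27/10;  ∫_0^3/2 -16*x^3/3 dx = -27/4;  ∫_0^3/2 4*x^2 dx = 9/2.
  Sum: 27/10 − 27/4 + 9/2 = 9/20.
  ∫_0^3/2 (u')² dx = ∫_0^3/2 (64*x^2/9 - 32*x/3 + 4) dx. Term by term:
    ∫_0^3/2 64*x^2/9 dx = 8;  ∫_0^3/2 -32*x/3 dx = -12;  ∫_0^3/2 4 dx = 6.
  Sum: 8 − 12 + 6 = 2.
∫_0^3/2 u² dx = 9/20, so ||u||_L² = 3*sqrt(5)/10.
∫_0^3/2 (u')² dx = 2, so ||u'||_L² = sqrt(2).
Ratio ||u||_L² / ||u'||_L² = 3*sqrt(10)/20.
Sharp Poincaré constant on H^1_0(0, 3/2) is C_P = L/π = 3/(2*π), achieved by sin(2*π/3·x).
A polynomial bump cannot attain the sharp Poincaré constant (only the first sine eigenfunction does), so the ratio is strictly less than C_P, consistent with ||u||_L² ≤ C_P ||u'||_L².


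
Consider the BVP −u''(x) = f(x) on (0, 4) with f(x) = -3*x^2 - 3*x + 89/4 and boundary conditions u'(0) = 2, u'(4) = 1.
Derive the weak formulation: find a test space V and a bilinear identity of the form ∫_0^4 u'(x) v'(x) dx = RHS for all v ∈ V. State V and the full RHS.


V = H^1(0, 4) (v unrestricted at boundary; u is determined up to an additive constant); weak form: ∫_0^4 u'v' dx = ∫_0^4 (-3*x^2 - 3*x + 89/4) v dx + v(4) − 2·v(0) for all v ∈ V.

Multiply both sides by a test function v and integrate from 0 to 4:
  ∫_0^4 −u''(x) v(x) dx = ∫_0^4 f(x) v(x) dx.
Integrate the LHS by parts once:
  ∫_0^4 −u'' v dx = −[u'(x) v(x)]_0^4 + ∫_0^4 u'(x) v'(x) dx.
Thus ∫_0^4 u'(x) v'(x) dx = ∫_0^4 f(x) v(x) dx + [u'(x) v(x)]_0^4.
Choose V so that boundary terms are either known or forced to vanish.
u has inhomogeneous Neumann u'(0) = 2, u'(4) = 1. [u' v]_0^4 = (1)·v(4) − (2)·v(0) = v(4) − 2·v(0). Take V = H^1(0, 4); boundary term becomes part of RHS.
Weak formulation: find u (satisfying any essential BC) such that ∫_0^4 u'(x) v'(x) dx = ∫_0^4 f v dx + v(4) − 2·v(0) for all v ∈ V (Neumann data are natural BCs: they enter the RHS as boundary terms).
Substituting f(x) = -3*x^2 - 3*x + 89/4, the right-hand side is ∫_0^4 (-3*x^2 - 3*x + 89/4) v dx + v(4) − 2·v(0).
Compatibility check (pure Neumann): taking v ≡ 1 ∈ V gives 0 = ∫_0^4 f dx + (1) − (2), i.e. ∫_0^4 f dx must equal u'(0) − u'(4) = 1. Indeed ∫_0^4 (-3*x^2 - 3*x + 89/4) dx = 1, so the data are compatible. The solution is then unique only up to an additive constant (fix it e.g. by requiring ∫_0^4 u dx = 0).


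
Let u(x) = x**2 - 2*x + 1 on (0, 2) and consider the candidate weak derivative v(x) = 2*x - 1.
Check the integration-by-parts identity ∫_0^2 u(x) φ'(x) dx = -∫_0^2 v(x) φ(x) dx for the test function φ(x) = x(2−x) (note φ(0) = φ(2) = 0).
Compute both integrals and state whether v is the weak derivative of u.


LHS = 0, RHS = -4/3. No, v is not the weak derivative of u.

u(x) = x**2 - 2*x + 1, classical derivative u'(x) = 2*x - 2.
φ(x) = x(2−x), so φ'(x) = 2 - 2*x.
Note φ(0) = φ(2) = 0, so the boundary term u·φ vanishes.
LHS = ∫_0^2 u(x) φ'(x) dx = ∫_0^2 (-2*x^3 + 6*x^2 - 6*x + 2) dx. Term by term:
  ∫_0^2 -2*x^3 dx = -8;  ∫_0^2 6*x^2 dx = 16;  ∫_0^2 -6*x dx = -12;
  ∫_0^2 2 dx = 4.
Sum: -8 + 16 − 12 + 4 = 0.
So LHS = 0.
∫_0^2 v(x) φ(x) dx = ∫_0^2 (-2*x^3 + 5*x^2 - 2*x) dx. Term by term:
  ∫_0^2 -2*x^3 dx = -8;  ∫_0^2 5*x^2 dx = 40/3;  ∫_0^2 -2*x dx = -4.
Sum: -8 + 40/3 − 4 = 4/3.
So RHS = -∫_0^2 v(x) φ(x) dx = -4/3.
LHS − RHS = 4/3 ≠ 0, so the identity fails.
(For a valid weak derivative the identity must hold for EVERY test function, in particular this one. The failure shows v is NOT the weak derivative of u.)
Correct weak derivative would be u'(x) = 2*x - 2.


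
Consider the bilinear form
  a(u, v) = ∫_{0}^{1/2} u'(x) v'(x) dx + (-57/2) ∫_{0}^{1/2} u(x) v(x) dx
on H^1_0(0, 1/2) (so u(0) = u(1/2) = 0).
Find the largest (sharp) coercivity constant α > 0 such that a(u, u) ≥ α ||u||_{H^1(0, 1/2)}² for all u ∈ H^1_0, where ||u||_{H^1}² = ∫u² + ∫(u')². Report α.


α = (-57 + 8*π^2)/(2*(1 + 4*π^2))

Coercivity of a(·,·) on H^1_0(0, 1/2) means a(u, u) ≥ α ||u||_{H^1}² for every u ∈ H^1_0.
The interval has length L = 1/2, and Poincaré/coercivity depend only on L. Here a(u, u) = ∫(u')² + (-57/2)·∫u².
Here c = -57/2 < 0 with |c| < (π/L)² = 4*π^2, so coercivity still holds. The condition a(u,u) ≥ α||u||_{H^1}² reads (1−α)∫(u')² ≥ (α−c)∫u². Any admissible α is ≤ 1 (rapidly oscillating u have ∫u²/∫(u')² → 0), and α = 1 would force 0 ≥ (1−c)∫u², impossible since c < 1; so 1−α > 0. By the sharp Poincaré inequality on H^1_0 of an interval of length L, ∫(u')² ≥ (π/L)²∫u² with equality for the first sine mode sin(π(x−x₀)/L) (x₀ the left endpoint), so the inequality holds for all u iff (1−α)(π/L)² ≥ α − c, i.e. α ≤ ((π/L)² + c)/((π/L)² + 1) = (1 + c(L/π)²)/(1 + (L/π)²). (Direct route, valid since c ≤ 0: Poincaré gives c∫u² ≥ c(L/π)²∫(u')², so a(u,u) ≥ (1 + c(L/π)²)∫(u')², while ||u||_{H^1}² ≤ (1 + (L/π)²)∫(u')²; dividing yields the same α.) With (π/L)² = 4*π^2 and c = -57/2, the largest admissible constant is α = ((π/L)² + c)/((π/L)² + 1).
Simplifying, α = (-57 + 8*π^2)/(2*(1 + 4*π^2)).


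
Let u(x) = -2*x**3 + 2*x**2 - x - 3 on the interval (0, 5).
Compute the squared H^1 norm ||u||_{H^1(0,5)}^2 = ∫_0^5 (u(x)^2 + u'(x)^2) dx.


||u||_{H^1}^2 = 320550/7

The H^1 norm (squared) on an interval (0, L) is
  ||u||_{H^1}^2 = ∫_0^L u(x)^2 dx + ∫_0^L u'(x)^2 dx.
Compute u'(x) = -6*x**2 + 4*x - 1.
Then u(x)^2 = 4*x**6 - 8*x**5 + 8*x**4 + 8*x**3 - 11*x**2 + 6*x + 9 and u'(x)^2 = 36*x**4 - 48*x**3 + 28*x**2 - 8*x + 1.
Integrate each monomial from 0 to 5 using ∫_0^5 c·x^n dx = c·5^(n+1)/(n+1):
  ∫_0^5 u(x)^2 dx = ∫_0^5 (4*x^6 - 8*x^5 + 8*x^4 + 8*x^3 - 11*x^2 + 6*x + 9) dx. Term by term:
    ∫_0^5 4*x^6 dx = 312500/7;  ∫_0^5 -8*x^5 dx = -62500/3;  ∫_0^5 8*x^4 dx = 5000;
    ∫_0^5 8*x^3 dx = 1250;  ∫_0^5 -11*x^2 dx = -1375/3;  ∫_0^5 6*x dx = 75;
    ∫_0^5 9 dx = 45.
  Sum: 312500/7 − 62500/3 + 5000 + 1250 − 1375/3 + 75 + 45 = 624145/21.
  ∫_0^5 u'(x)^2 dx = ∫_0^5 (36*x^4 - 48*x^3 + 28*x^2 - 8*x + 1) dx. Term by term:
    ∫_0^5 36*x^4 dx = 22500;  ∫_0^5 -48*x^3 dx = -7500;  ∫_0^5 28*x^2 dx = 3500/3;
    ∫_0^5 -8*x dx = -100;  ∫_0^5 1 dx = 5.
  Sum: 22500 − 7500 + 3500/3 − 100 + 5 = 48215/3.
Adding: ||u||_{H^1}^2 = 624145/21 + 48215/3 = 320550/7.


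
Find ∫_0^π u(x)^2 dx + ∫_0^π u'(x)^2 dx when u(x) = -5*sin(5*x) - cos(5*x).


||u||_{H^1(0,π)}^2 = 338*π

u'(x) = 5*sin(5*x) - 25*cos(5*x).
Expand u² and (u')² and integrate term by term on (0, π), using: for integers n ≥ 1, ∫_0^π sin²(nx) dx = ∫_0^π cos²(nx) dx = π/2; for n ≠ n', ∫_0^π sin(nx)sin(n'x) dx = ∫_0^π cos(nx)cos(n'x) dx = 0; and by product-to-sum, ∫_0^π sin(nx)cos(n'x) dx = ½∫_0^π [sin((n+n')x) + sin((n−n')x)] dx, which is 0 when n+n' is even and 2n/(n²−n'²) when n+n' is odd (it need not vanish on (0, π)).
  u² squared terms: (-1)²·∫cos(5x)² dx = 1·π/2 = π/2;  (-5)²·∫sin(5x)² dx = 25·π/2 = 25*π/2.
  u² cross terms: 2·(-1)·(-5)·∫cos(5x)·sin(5x) dx = 10·(0) = 0.
  So ∫_0^π u² dx = π/2 + 25*π/2 + 0 = 13*π.
  (u')² squared terms: (-25)²·∫cos(5x)² dx = 625·π/2 = 625*π/2;  (5)²·∫sin(5x)² dx = 25·π/2 = 25*π/2.
  (u')² cross terms: 2·(-25)·(5)·∫cos(5x)·sin(5x) dx = -250·(0) = 0.
  So ∫_0^π (u')² dx = 625*π/2 + 25*π/2 + 0 = 325*π.
||u||_{H^1}^2 = (13*π) + (325*π) = 338*π.


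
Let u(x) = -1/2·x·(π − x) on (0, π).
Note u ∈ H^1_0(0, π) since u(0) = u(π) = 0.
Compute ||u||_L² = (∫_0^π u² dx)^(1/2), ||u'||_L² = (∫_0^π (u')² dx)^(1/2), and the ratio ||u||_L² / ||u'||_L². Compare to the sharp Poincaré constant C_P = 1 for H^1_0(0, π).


||u||_L² / ||u'||_L² = sqrt(10)*π/10 < C_P = 1.

u(x) = -1/2·x·(π − x), so u'(x) = x - π/2.
u(x) = -1/2·x·(π − x) vanishes at x = 0 and x = π, so u ∈ H^1_0(0, π). Differentiate via the product rule and integrate the resulting polynomials term by term.
  ∫_0^π u² dx = ∫_0^π (x^4/4 - π*x^3/2 + π^2*x^2/4) dx. Term by term:
    ∫_0^π x^4/4 dx = π^5/20;  ∫_0^π -π*x^3/2 dx = -π^5/8;  ∫_0^π π^2*x^2/4 dx = π^5/12.
  Sum: π^5/20 − π^5/8 + π^5/12 = π^5/120.
  ∫_0^π (u')² dx = ∫_0^π (x^2 - π*x + π^2/4) dx. Term by term:
    ∫_0^π x^2 dx = π^3/3;  ∫_0^π -π*x dx = -π^3/2;  ∫_0^π π^2/4 dx = π^3/4.
  Sum: π^3/3 − π^3/2 + π^3/4 = π^3/12.
∫_0^π u² dx = π^5/120, so ||u||_L² = sqrt(30)*π^(5/2)/60.
∫_0^π (u')² dx = π^3/12, so ||u'||_L² = sqrt(3)*π^(3/2)/6.
Ratio ||u||_L² / ||u'||_L² = sqrt(10)*π/10.
Sharp Poincaré constant on H^1_0(0, π) is C_P = L/π = 1, achieved by sin(x).
A polynomial bump cannot attain the sharp Poincaré constant (only the first sine eigenfunction does), so the ratio is strictly less than C_P, consistent with ||u||_L² ≤ C_P ||u'||_L².


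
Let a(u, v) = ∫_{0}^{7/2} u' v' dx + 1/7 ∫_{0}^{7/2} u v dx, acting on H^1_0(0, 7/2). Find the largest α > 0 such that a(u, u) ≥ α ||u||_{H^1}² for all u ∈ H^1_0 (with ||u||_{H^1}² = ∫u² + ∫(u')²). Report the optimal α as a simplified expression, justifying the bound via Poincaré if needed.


α = (7 + 4*π^2)/(4*π^2 + 49)

Coercivity of a(·,·) on H^1_0(0, 7/2) means a(u, u) ≥ α ||u||_{H^1}² for every u ∈ H^1_0.
The interval has length L = 7/2, and Poincaré/coercivity depend only on L. Here a(u, u) = ∫(u')² + (1/7)·∫u².
Here 0 < c = 1/7 < 1. The condition a(u,u) ≥ α||u||_{H^1}² reads (1−α)∫(u')² ≥ (α−c)∫u². Any admissible α is ≤ 1 (rapidly oscillating u have ∫u²/∫(u')² → 0), and α = 1 would force 0 ≥ (1−c)∫u², impossible since c < 1; so 1−α > 0. By the sharp Poincaré inequality on H^1_0 of an interval of length L, ∫(u')² ≥ (π/L)²∫u² with equality for the first sine mode sin(π(x−x₀)/L) (x₀ the left endpoint), so the inequality holds for all u iff (1−α)(π/L)² ≥ α − c, i.e. α ≤ ((π/L)² + c)/((π/L)² + 1) = (1 + c(L/π)²)/(1 + (L/π)²). With (π/L)² = 4*π^2/49 and c = 1/7, the largest admissible constant is α = ((π/L)² + c)/((π/L)² + 1).
Simplifying, α = (7 + 4*π^2)/(4*π^2 + 49).


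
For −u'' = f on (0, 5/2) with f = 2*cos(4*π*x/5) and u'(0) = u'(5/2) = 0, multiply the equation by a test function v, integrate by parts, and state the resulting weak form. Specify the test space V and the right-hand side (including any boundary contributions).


V = H^1(0, 5/2) (no boundary constraint on v; u is determined up to an additive constant); weak form: ∫_0^5/2 u'v' dx = ∫_0^5/2 (2*cos(4*π*x/5)) v dx for all v ∈ V.

Multiply both sides by a test function v and integrate from 0 to 5/2:
  ∫_0^5/2 −u''(x) v(x) dx = ∫_0^5/2 f(x) v(x) dx.
Integrate the LHS by parts once:
  ∫_0^5/2 −u'' v dx = −[u'(x) v(x)]_0^5/2 + ∫_0^5/2 u'(x) v'(x) dx.
Thus ∫_0^5/2 u'(x) v'(x) dx = ∫_0^5/2 f(x) v(x) dx + [u'(x) v(x)]_0^5/2.
Choose V so that boundary terms are either known or forced to vanish.
u has homogeneous Neumann: u'(0) = u'(5/2) = 0. So [u' v]_0^5/2 = 0·v(5/2) − 0·v(0) = 0 for any v; take V = H^1(0, 5/2).
Weak formulation: find u (satisfying any essential BC) such that ∫_0^5/2 u'(x) v'(x) dx = ∫_0^5/2 f v dx for all v ∈ V (homogeneous Neumann, so boundary terms vanish).
Substituting f(x) = 2*cos(4*π*x/5), the right-hand side is ∫_0^5/2 (2*cos(4*π*x/5)) v dx.
Compatibility check (pure Neumann): taking v ≡ 1 ∈ V gives 0 = ∫_0^5/2 f dx + (0) − (0), i.e. ∫_0^5/2 f dx must equal u'(0) − u'(5/2) = 0. Indeed ∫_0^5/2 (2*cos(4*π*x/5)) dx = 0, so the data are compatible. The solution is then unique only up to an additive constant (fix it e.g. by requiring ∫_0^5/2 u dx = 0).


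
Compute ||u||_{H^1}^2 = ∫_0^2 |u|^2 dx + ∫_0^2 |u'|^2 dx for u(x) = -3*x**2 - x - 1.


||u||_{H^1}^2 = 3424/15

The H^1 norm (squared) on an interval (0, L) is
  ||u||_{H^1}^2 = ∫_0^L u(x)^2 dx + ∫_0^L u'(x)^2 dx.
Compute u'(x) = -6*x - 1.
Then u(x)^2 = 9*x**4 + 6*x**3 + 7*x**2 + 2*x + 1 and u'(x)^2 = 36*x**2 + 12*x + 1.
Integrate each monomial from 0 to 2 using ∫_0^2 c·x^n dx = c·2^(n+1)/(n+1):
  ∫_0^2 u(x)^2 dx = ∫_0^2 (9*x^4 + 6*x^3 + 7*x^2 + 2*x + 1) dx. Term by term:
    ∫_0^2 9*x^4 dx = 288/5;  ∫_0^2 6*x^3 dx = 24;  ∫_0^2 7*x^2 dx = 56/3;
    ∫_0^2 2*x dx = 4;  ∫_0^2 1 dx = 2.
  Sum: 288/5 + 24 + 56/3 + 4 + 2 = 1594/15.
  ∫_0^2 u'(x)^2 dx = ∫_0^2 (36*x^2 + 12*x + 1) dx. Term by term:
    ∫_0^2 36*x^2 dx = 96;  ∫_0^2 12*x dx = 24;  ∫_0^2 1 dx = 2.
  Sum: 96 + 24 + 2 = 122.
Adding: ||u||_{H^1}^2 = 1594/15 + 122 = 3424/15.


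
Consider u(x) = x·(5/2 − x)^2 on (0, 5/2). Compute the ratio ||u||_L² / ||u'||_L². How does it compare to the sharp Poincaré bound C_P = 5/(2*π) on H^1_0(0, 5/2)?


||u||_L² / ||u'||_L² = 5*sqrt(14)/28 < C_P = 5/(2*π).

u(x) = x·(5/2 − x)^2, so u'(x) = (2*x - 5)*(6*x - 5)/4.
u(x) = x·(5/2 − x)^2 vanishes at x = 0 and x = 5/2, so u ∈ H^1_0(0, 5/2). Differentiate via the product rule and integrate the resulting polynomials term by term.
  ∫_0^5/2 u² dx = ∫_0^5/2 (x^6 - 10*x^5 + 75*x^4/2 - 125*x^3/2 + 625*x^2/16) dx. Term by term:
    ∫_0^5/2 x^6 dx = 78125/896;  ∫_0^5/2 -10*x^5 dx = -78125/192;  ∫_0^5/2 75*x^4/2 dx = 46875/64;
    ∫_0^5/2 -125*x^3/2 dx = -78125/128;  ∫_0^5/2 625*x^2/16 dx = 78125/384.
  Sum: 78125/896 − 78125/192 + 46875/64 − 78125/128 + 78125/384 = 15625/2688.
  ∫_0^5/2 (u')² dx = ∫_0^5/2 (9*x^4 - 60*x^3 + 275*x^2/2 - 125*x + 625/16) dx. Term by term:
    ∫_0^5/2 9*x^4 dx = 5625/32;  ∫_0^5/2 -60*x^3 dx = -9375/16;  ∫_0^5/2 275*x^2/2 dx = 34375/48;
    ∫_0^5/2 -125*x dx = -3125/8;  ∫_0^5/2 625/16 dx = 3125/32.
  Sum: 5625/32 − 9375/16 + 34375/48 − 3125/8 + 3125/32 = 625/48.
∫_0^5/2 u² dx = 15625/2688, so ||u||_L² = 125*sqrt(42)/336.
∫_0^5/2 (u')² dx = 625/48, so ||u'||_L² = 25*sqrt(3)/12.
Ratio ||u||_L² / ||u'||_L² = 5*sqrt(14)/28.
Sharp Poincaré constant on H^1_0(0, 5/2) is C_P = L/π = 5/(2*π), achieved by sin(2*π/5·x).
A polynomial bump cannot attain the sharp Poincaré constant (only the first sine eigenfunction does), so the ratio is strictly less than C_P, consistent with ||u||_L² ≤ C_P ||u'||_L².


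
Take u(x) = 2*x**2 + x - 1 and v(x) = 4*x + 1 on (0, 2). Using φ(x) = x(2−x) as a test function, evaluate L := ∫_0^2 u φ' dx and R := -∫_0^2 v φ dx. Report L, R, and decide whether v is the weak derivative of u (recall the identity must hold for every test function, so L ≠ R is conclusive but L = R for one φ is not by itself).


LHS = -20/3, RHS = -20/3. Yes, v = u' weakly.

u(x) = 2*x**2 + x - 1, classical derivative u'(x) = 4*x + 1.
φ(x) = x(2−x), so φ'(x) = 2 - 2*x.
Note φ(0) = φ(2) = 0, so the boundary term u·φ vanishes.
LHS = ∫_0^2 u(x) φ'(x) dx = ∫_0^2 (-4*x^3 + 2*x^2 + 4*x - 2) dx. Term by term:
  ∫_0^2 -4*x^3 dx = -16;  ∫_0^2 2*x^2 dx = 16/3;  ∫_0^2 4*x dx = 8;
  ∫_0^2 -2 dx = -4.
Sum: -16 + 16/3 + 8 − 4 = -20/3.
So LHS = -20/3.
∫_0^2 v(x) φ(x) dx = ∫_0^2 (-4*x^3 + 7*x^2 + 2*x) dx. Term by term:
  ∫_0^2 -4*x^3 dx = -16;  ∫_0^2 7*x^2 dx = 56/3;  ∫_0^2 2*x dx = 4.
Sum: -16 + 56/3 + 4 = 20/3.
So RHS = -∫_0^2 v(x) φ(x) dx = -20/3.
LHS = RHS, so the identity holds for this test φ.
Moreover u is smooth here and v(x) = u'(x) = 4*x + 1 pointwise, so the identity holds for every test function. Hence v is the weak derivative of u.


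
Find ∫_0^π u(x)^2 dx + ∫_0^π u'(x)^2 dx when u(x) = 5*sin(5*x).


||u||_{H^1(0,π)}^2 = 325*π

u'(x) = 25*cos(5*x).
Expand u² and (u')² and integrate term by term on (0, π), using: for integers n ≥ 1, ∫_0^π sin²(nx) dx = ∫_0^π cos²(nx) dx = π/2; for n ≠ n', ∫_0^π sin(nx)sin(n'x) dx = ∫_0^π cos(nx)cos(n'x) dx = 0; and by product-to-sum, ∫_0^π sin(nx)cos(n'x) dx = ½∫_0^π [sin((n+n')x) + sin((n−n')x)] dx, which is 0 when n+n' is even and 2n/(n²−n'²) when n+n' is odd (it need not vanish on (0, π)).
  u² squared terms: (5)²·∫sin(5x)² dx = 25·π/2 = 25*π/2.
  So ∫_0^π u² dx = 25*π/2.
  (u')² squared terms: (25)²·∫cos(5x)² dx = 625·π/2 = 625*π/2.
  So ∫_0^π (u')² dx = 625*π/2.
||u||_{H^1}^2 = (25*π/2) + (625*π/2) = 325*π.


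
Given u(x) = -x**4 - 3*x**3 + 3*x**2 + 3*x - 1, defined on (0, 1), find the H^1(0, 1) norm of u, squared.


||u||_{H^1}^2 = 12317/1260

The H^1 norm (squared) on an interval (0, L) is
  ||u||_{H^1}^2 = ∫_0^L u(x)^2 dx + ∫_0^L u'(x)^2 dx.
Compute u'(x) = -4*x**3 - 9*x**2 + 6*x + 3.
Then u(x)^2 = x**8 + 6*x**7 + 3*x**6 - 24*x**5 - 7*x**4 + 24*x**3 + 3*x**2 - 6*x + 1 and u'(x)^2 = 16*x**6 + 72*x**5 + 33*x**4 - 132*x**3 - 18*x**2 + 36*x + 9.
Integrate each monomial from 0 to 1 using ∫_0^1 c·x^n dx = c·1^(n+1)/(n+1):
  ∫_0^1 u(x)^2 dx = ∫_0^1 (x^8 + 6*x^7 + 3*x^6 - 24*x^5 - 7*x^4 + 24*x^3 + 3*x^2 - 6*x + 1) dx. Term by term:
    ∫_0^1 x^8 dx = 1/9;  ∫_0^1 6*x^7 dx = 3/4;  ∫_0^1 3*x^6 dx = 3/7;
    ∫_0^1 -24*x^5 dx = -4;  ∫_0^1 -7*x^4 dx = -7/5;  ∫_0^1 24*x^3 dx = 6;
    ∫_0^1 3*x^2 dx = 1;  ∫_0^1 -6*x dx = -3;  ∫_0^1 1 dx = 1.
  Sum: 1/9 + 3/4 + 3/7 − 4 − 7/5 + 6 + 1 − 3 + 1 = 1121/1260.
  ∫_0^1 u'(x)^2 dx = ∫_0^1 (16*x^6 + 72*x^5 + 33*x^4 - 132*x^3 - 18*x^2 + 36*x + 9) dx. Term by term:
    ∫_0^1 16*x^6 dx = 16/7;  ∫_0^1 72*x^5 dx = 12;  ∫_0^1 33*x^4 dx = 33/5;
    ∫_0^1 -132*x^3 dx = -33;  ∫_0^1 -18*x^2 dx = -6;  ∫_0^1 36*x dx = 18;
    ∫_0^1 9 dx = 9.
  Sum: 16/7 + 12 + 33/5 − 33 − 6 + 18 + 9 = 311/35.
Adding: ||u||_{H^1}^2 = 1121/1260 + 311/35 = 12317/1260.


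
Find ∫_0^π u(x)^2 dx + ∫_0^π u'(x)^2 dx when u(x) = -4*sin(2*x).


||u||_{H^1(0,π)}^2 = 40*π

u'(x) = -8*cos(2*x).
Expand u² and (u')² and integrate term by term on (0, π), using: for integers n ≥ 1, ∫_0^π sin²(nx) dx = ∫_0^π cos²(nx) dx = π/2; for n ≠ n', ∫_0^π sin(nx)sin(n'x) dx = ∫_0^π cos(nx)cos(n'x) dx = 0; and by product-to-sum, ∫_0^π sin(nx)cos(n'x) dx = ½∫_0^π [sin((n+n')x) + sin((n−n')x)] dx, which is 0 when n+n' is even and 2n/(n²−n'²) when n+n' is odd (it need not vanish on (0, π)).
  u² squared terms: (-4)²·∫sin(2x)² dx = 16·π/2 = 8*π.
  So ∫_0^π u² dx = 8*π.
  (u')² squared terms: (-8)²·∫cos(2x)² dx = 64·π/2 = 32*π.
  So ∫_0^π (u')² dx = 32*π.
||u||_{H^1}^2 = (8*π) + (32*π) = 40*π.


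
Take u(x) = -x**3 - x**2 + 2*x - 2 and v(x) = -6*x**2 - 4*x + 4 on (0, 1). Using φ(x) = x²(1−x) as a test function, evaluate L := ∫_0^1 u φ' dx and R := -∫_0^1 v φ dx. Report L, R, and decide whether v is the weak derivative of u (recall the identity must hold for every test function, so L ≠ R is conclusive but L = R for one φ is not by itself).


LHS = 1/30, RHS = 1/15. No, v is not the weak derivative of u.

u(x) = -x**3 - x**2 + 2*x - 2, classical derivative u'(x) = -3*x**2 - 2*x + 2.
φ(x) = x²(1−x), so φ'(x) = x*(2 - 3*x).
Note φ(0) = φ(1) = 0, so the boundary term u·φ vanishes.
LHS = ∫_0^1 u(x) φ'(x) dx = ∫_0^1 (3*x^5 + x^4 - 8*x^3 + 10*x^2 - 4*x) dx. Term by term:
  ∫_0^1 3*x^5 dx = 1/2;  ∫_0^1 x^4 dx = 1/5;  ∫_0^1 -8*x^3 dx = -2;
  ∫_0^1 10*x^2 dx = 10/3;  ∫_0^1 -4*x dx = -2.
Sum: 1/2 + 1/5 − 2 + 10/3 − 2 = 1/30.
So LHS = 1/30.
∫_0^1 v(x) φ(x) dx = ∫_0^1 (6*x^5 - 2*x^4 - 8*x^3 + 4*x^2) dx. Term by term:
  ∫_0^1 6*x^5 dx = 1;  ∫_0^1 -2*x^4 dx = -2/5;  ∫_0^1 -8*x^3 dx = -2;
  ∫_0^1 4*x^2 dx = 4/3.
Sum: 1 − 2/5 − 2 + 4/3 = -1/15.
So RHS = -∫_0^1 v(x) φ(x) dx = 1/15.
LHS − RHS = -1/30 ≠ 0, so the identity fails.
(For a valid weak derivative the identity must hold for EVERY test function, in particular this one. The failure shows v is NOT the weak derivative of u.)
Correct weak derivative would be u'(x) = -3*x**2 - 2*x + 2.


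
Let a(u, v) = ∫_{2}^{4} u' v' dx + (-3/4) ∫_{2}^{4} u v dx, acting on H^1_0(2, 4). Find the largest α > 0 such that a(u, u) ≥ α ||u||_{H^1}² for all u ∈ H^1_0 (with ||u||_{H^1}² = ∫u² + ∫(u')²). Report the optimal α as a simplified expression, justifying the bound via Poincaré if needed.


α = (-3 + π^2)/(4 + π^2)

Coercivity of a(·,·) on H^1_0(2, 4) means a(u, u) ≥ α ||u||_{H^1}² for every u ∈ H^1_0.
The interval has length L = 2, and Poincaré/coercivity depend only on L. Here a(u, u) = ∫(u')² + (-3/4)·∫u².
Here c = -3/4 < 0 with |c| < (π/L)² = π^2/4, so coercivity still holds. The condition a(u,u) ≥ α||u||_{H^1}² reads (1−α)∫(u')² ≥ (α−c)∫u². Any admissible α is ≤ 1 (rapidly oscillating u have ∫u²/∫(u')² → 0), and α = 1 would force 0 ≥ (1−c)∫u², impossible since c < 1; so 1−α > 0. By the sharp Poincaré inequality on H^1_0 of an interval of length L, ∫(u')² ≥ (π/L)²∫u² with equality for the first sine mode sin(π(x−x₀)/L) (x₀ the left endpoint), so the inequality holds for all u iff (1−α)(π/L)² ≥ α − c, i.e. α ≤ ((π/L)² + c)/((π/L)² + 1) = (1 + c(L/π)²)/(1 + (L/π)²). (Direct route, valid since c ≤ 0: Poincaré gives c∫u² ≥ c(L/π)²∫(u')², so a(u,u) ≥ (1 + c(L/π)²)∫(u')², while ||u||_{H^1}² ≤ (1 + (L/π)²)∫(u')²; dividing yields the same α.) With (π/L)² = π^2/4 and c = -3/4, the largest admissible constant is α = ((π/L)² + c)/((π/L)² + 1).
Simplifying, α = (-3 + π^2)/(4 + π^2).


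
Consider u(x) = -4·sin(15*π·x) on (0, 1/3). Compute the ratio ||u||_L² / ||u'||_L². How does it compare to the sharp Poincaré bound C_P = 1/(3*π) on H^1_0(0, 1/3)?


||u||_L² / ||u'||_L² = 1/(15*π) < C_P = 1/(3*π).

u(x) = -4·sin(15*π·x), so u'(x) = -60*π*cos(15*π*x).
Writing u(x) = A·sin(kπx/L) with A = -4 and k = 5, use ∫_0^L sin²(kπx/L) dx = L/2 and ∫_0^L cos²(kπx/L) dx = L/2.
u² = 16·sin²(15*π·x) and (u')² = 3600*π^2·cos²(15*π·x), and each of sin², cos² integrates to L/2 = 1/6 over (0, 1/3).
∫_0^1/3 u² dx = 8/3, so ||u||_L² = 2*sqrt(6)/3.
∫_0^1/3 (u')² dx = 600*π^2, so ||u'||_L² = 10*sqrt(6)*π.
Ratio ||u||_L² / ||u'||_L² = 1/(15*π).
Sharp Poincaré constant on H^1_0(0, 1/3) is C_P = L/π = 1/(3*π), achieved by sin(3*π·x).
This is the k = 5 harmonic; the ratio L/(kπ) is strictly less than C_P = L/π, consistent with the sharp inequality ||u||_L² ≤ C_P ||u'||_L².


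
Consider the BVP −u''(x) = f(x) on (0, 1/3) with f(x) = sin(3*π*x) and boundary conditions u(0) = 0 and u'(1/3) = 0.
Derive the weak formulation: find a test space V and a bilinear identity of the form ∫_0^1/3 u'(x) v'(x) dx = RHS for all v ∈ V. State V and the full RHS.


V = {v ∈ H^1(0, 1/3) : v(0) = 0} (test functions vanish at x = 0 where u is specified); weak form: ∫_0^1/3 u'v' dx = ∫_0^1/3 (sin(3*π*x)) v dx for all v ∈ V.

Multiply both sides by a test function v and integrate from 0 to 1/3:
  ∫_0^1/3 −u''(x) v(x) dx = ∫_0^1/3 f(x) v(x) dx.
Integrate the LHS by parts once:
  ∫_0^1/3 −u'' v dx = −[u'(x) v(x)]_0^1/3 + ∫_0^1/3 u'(x) v'(x) dx.
Thus ∫_0^1/3 u'(x) v'(x) dx = ∫_0^1/3 f(x) v(x) dx + [u'(x) v(x)]_0^1/3.
Choose V so that boundary terms are either known or forced to vanish.
Mixed BC: u(0) = 0 (Dirichlet) and u'(1/3) = 0 (Neumann). Define V = {v ∈ H^1(0, 1/3) : v(0) = 0}. Then [u' v]_0^1/3 = u'(1/3)·v(1/3) − u'(0)·0 = 0.
Weak formulation: find u (satisfying any essential BC) such that ∫_0^1/3 u'(x) v'(x) dx = ∫_0^1/3 f v dx for all v ∈ V (Dirichlet at 0 absorbed into V; the Neumann datum at x = 1/3 is zero, so no boundary term remains).
Substituting f(x) = sin(3*π*x), the right-hand side is ∫_0^1/3 (sin(3*π*x)) v dx.


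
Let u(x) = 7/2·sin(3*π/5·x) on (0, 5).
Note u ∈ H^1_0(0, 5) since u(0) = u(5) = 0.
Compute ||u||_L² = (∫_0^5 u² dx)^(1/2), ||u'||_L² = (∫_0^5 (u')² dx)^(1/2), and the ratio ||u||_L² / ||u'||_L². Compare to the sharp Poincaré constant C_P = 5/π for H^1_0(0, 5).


||u||_L² / ||u'||_L² = 5/(3*π) < C_P = 5/π.

u(x) = 7/2·sin(3*π/5·x), so u'(x) = 21*π*cos(3*π*x/5)/10.
Writing u(x) = A·sin(kπx/L) with A = 7/2 and k = 3, use ∫_0^L sin²(kπx/L) dx = L/2 and ∫_0^L cos²(kπx/L) dx = L/2.
u² = 49/4·sin²(3*π/5·x) and (u')² = 441*π^2/100·cos²(3*π/5·x), and each of sin², cos² integrates to L/2 = 5/2 over (0, 5).
∫_0^5 u² dx = 245/8, so ||u||_L² = 7*sqrt(10)/4.
∫_0^5 (u')² dx = 441*π^2/40, so ||u'||_L² = 21*sqrt(10)*π/20.
Ratio ||u||_L² / ||u'||_L² = 5/(3*π).
Sharp Poincaré constant on H^1_0(0, 5) is C_P = L/π = 5/π, achieved by sin(π/5·x).
This is the k = 3 harmonic; the ratio L/(kπ) is strictly less than C_P = L/π, consistent with the sharp inequality ||u||_L² ≤ C_P ||u'||_L².


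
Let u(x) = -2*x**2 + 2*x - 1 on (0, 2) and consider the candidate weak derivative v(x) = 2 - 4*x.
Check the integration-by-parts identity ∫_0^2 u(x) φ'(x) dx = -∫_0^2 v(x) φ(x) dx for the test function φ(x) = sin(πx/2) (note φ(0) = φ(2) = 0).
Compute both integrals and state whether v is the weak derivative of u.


LHS = 8/π, RHS = 8/π. Yes, v = u' weakly.

u(x) = -2*x**2 + 2*x - 1, classical derivative u'(x) = 2 - 4*x.
φ(x) = sin(πx/2), so φ'(x) = π*cos(π*x/2)/2.
Note φ(0) = φ(2) = 0, so the boundary term u·φ vanishes.
LHS = ∫_0^2 u(x) φ'(x) dx = ∫_0^2 (-π*x^2*cos(π*x/2) + π*x*cos(π*x/2) - π*cos(π*x/2)/2) dx. Term by term:
  ∫_0^2 -π*cos(π*x/2)/2 dx = 0;  ∫_0^2 π*x*cos(π*x/2) dx = -8/π;  ∫_0^2 -π*x^2*cos(π*x/2) dx = 16/π.
Sum: 0 − 8/π + 16/π = 8/π.
So LHS = 8/π.
∫_0^2 v(x) φ(x) dx = ∫_0^2 (-4*x*sin(π*x/2) + 2*sin(π*x/2)) dx. Term by term:
  ∫_0^2 2*sin(π*x/2) dx = 8/π;  ∫_0^2 -4*x*sin(π*x/2) dx = -16/π.
Sum: 8/π − 16/π = -8/π.
So RHS = -∫_0^2 v(x) φ(x) dx = 8/π.
LHS = RHS, so the identity holds for this test φ.
Moreover u is smooth here and v(x) = u'(x) = 2 - 4*x pointwise, so the identity holds for every test function. Hence v is the weak derivative of u.


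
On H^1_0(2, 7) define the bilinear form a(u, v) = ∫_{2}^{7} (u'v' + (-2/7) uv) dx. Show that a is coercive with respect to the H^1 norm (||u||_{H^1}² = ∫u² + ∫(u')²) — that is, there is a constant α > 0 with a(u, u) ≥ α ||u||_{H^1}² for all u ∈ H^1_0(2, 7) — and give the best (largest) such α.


α = (-50/7 + π^2)/(π^2 + 25)

Coercivity of a(·,·) on H^1_0(2, 7) means a(u, u) ≥ α ||u||_{H^1}² for every u ∈ H^1_0.
The interval has length L = 5, and Poincaré/coercivity depend only on L. Here a(u, u) = ∫(u')² + (-2/7)·∫u².
Here c = -2/7 < 0 with |c| < (π/L)² = π^2/25, so coercivity still holds. The condition a(u,u) ≥ α||u||_{H^1}² reads (1−α)∫(u')² ≥ (α−c)∫u². Any admissible α is ≤ 1 (rapidly oscillating u have ∫u²/∫(u')² → 0), and α = 1 would force 0 ≥ (1−c)∫u², impossible since c < 1; so 1−α > 0. By the sharp Poincaré inequality on H^1_0 of an interval of length L, ∫(u')² ≥ (π/L)²∫u² with equality for the first sine mode sin(π(x−x₀)/L) (x₀ the left endpoint), so the inequality holds for all u iff (1−α)(π/L)² ≥ α − c, i.e. α ≤ ((π/L)² + c)/((π/L)² + 1) = (1 + c(L/π)²)/(1 + (L/π)²). (Direct route, valid since c ≤ 0: Poincaré gives c∫u² ≥ c(L/π)²∫(u')², so a(u,u) ≥ (1 + c(L/π)²)∫(u')², while ||u||_{H^1}² ≤ (1 + (L/π)²)∫(u')²; dividing yields the same α.) With (π/L)² = π^2/25 and c = -2/7, the largest admissible constant is α = ((π/L)² + c)/((π/L)² + 1).
Simplifying, α = (-50/7 + π^2)/(π^2 + 25).


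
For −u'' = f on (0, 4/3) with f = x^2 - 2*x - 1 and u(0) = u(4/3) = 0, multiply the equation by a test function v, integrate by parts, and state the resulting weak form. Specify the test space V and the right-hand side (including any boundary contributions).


V = H^1_0(0, 4/3) (so v(0) = v(4/3) = 0); weak form: ∫_0^4/3 u'v' dx = ∫_0^4/3 (x^2 - 2*x - 1) v dx for all v ∈ V.

Multiply both sides by a test function v and integrate from 0 to 4/3:
  ∫_0^4/3 −u''(x) v(x) dx = ∫_0^4/3 f(x) v(x) dx.
Integrate the LHS by parts once:
  ∫_0^4/3 −u'' v dx = −[u'(x) v(x)]_0^4/3 + ∫_0^4/3 u'(x) v'(x) dx.
Thus ∫_0^4/3 u'(x) v'(x) dx = ∫_0^4/3 f(x) v(x) dx + [u'(x) v(x)]_0^4/3.
Choose V so that boundary terms are either known or forced to vanish.
u is Dirichlet: u(0) = u(4/3) = 0. Let V = H^1_0(0, 4/3); then v(0) = v(4/3) = 0, and [u' v]_0^4/3 = 0.
Weak formulation: find u (satisfying any essential BC) such that ∫_0^4/3 u'(x) v'(x) dx = ∫_0^4/3 f v dx for all v ∈ V.
Substituting f(x) = x^2 - 2*x - 1, the right-hand side is ∫_0^4/3 (x^2 - 2*x - 1) v dx.


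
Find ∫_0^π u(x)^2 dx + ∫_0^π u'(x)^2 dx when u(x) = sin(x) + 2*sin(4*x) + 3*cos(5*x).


||u||_{H^1(0,π)}^2 = -832/3 + 152*π

u'(x) = -15*sin(5*x) + cos(x) + 8*cos(4*x).
Expand u² and (u')² and integrate term by term on (0, π), using: for integers n ≥ 1, ∫_0^π sin²(nx) dx = ∫_0^π cos²(nx) dx = π/2; for n ≠ n', ∫_0^π sin(nx)sin(n'x) dx = ∫_0^π cos(nx)cos(n'x) dx = 0; and by product-to-sum, ∫_0^π sin(nx)cos(n'x) dx = ½∫_0^π [sin((n+n')x) + sin((n−n')x)] dx, which is 0 when n+n' is even and 2n/(n²−n'²) when n+n' is odd (it need not vanish on (0, π)).
  u² squared terms: (2)²·∫sin(4x)² dx = 4·π/2 = 2*π;  (3)²·∫cos(5x)² dx = 9·π/2 = 9*π/2;  (1)²·∫sin(x)² dx = 1·π/2 = π/2.
  u² cross terms: 2·(2)·(3)·∫sin(4x)·cos(5x) dx = 12·(-8/9) = -32/3;  2·(2)·(1)·∫sin(4x)·sin(x) dx = 4·(0) = 0;  2·(3)·(1)·∫cos(5x)·sin(x) dx = 6·(0) = 0.
  So ∫_0^π u² dx = 2*π + 9*π/2 + π/2 − 32/3 + 0 + 0 = -32/3 + 7*π.
  (u')² squared terms: (-15)²·∫sin(5x)² dx = 225·π/2 = 225*π/2;  (8)²·∫cos(4x)² dx = 64·π/2 = 32*π;  (1)²·∫cos(x)² dx = 1·π/2 = π/2.
  (u')² cross terms: 2·(-15)·(8)·∫sin(5x)·cos(4x) dx = -240·(10/9) = -800/3;  2·(-15)·(1)·∫sin(5x)·cos(x) dx = -30·(0) = 0;  2·(8)·(1)·∫cos(4x)·cos(x) dx = 16·(0) = 0.
  So ∫_0^π (u')² dx = 225*π/2 + 32*π + π/2 − 800/3 + 0 + 0 = -800/3 + 145*π.
||u||_{H^1}^2 = (-32/3 + 7*π) + (-800/3 + 145*π) = -832/3 + 152*π.


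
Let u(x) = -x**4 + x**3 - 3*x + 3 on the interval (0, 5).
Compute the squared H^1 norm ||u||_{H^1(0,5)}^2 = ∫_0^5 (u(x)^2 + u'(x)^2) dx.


||u||_{H^1}^2 = 66658355/252

The H^1 norm (squared) on an interval (0, L) is
  ||u||_{H^1}^2 = ∫_0^L u(x)^2 dx + ∫_0^L u'(x)^2 dx.
Compute u'(x) = -4*x**3 + 3*x**2 - 3.
Then u(x)^2 = x**8 - 2*x**7 + x**6 + 6*x**5 - 12*x**4 + 6*x**3 + 9*x**2 - 18*x + 9 and u'(x)^2 = 16*x**6 - 24*x**5 + 9*x**4 + 24*x**3 - 18*x**2 + 9.
Integrate each monomial from 0 to 5 using ∫_0^5 c·x^n dx = c·5^(n+1)/(n+1):
  ∫_0^5 u(x)^2 dx = ∫_0^5 (x^8 - 2*x^7 + x^6 + 6*x^5 - 12*x^4 + 6*x^3 + 9*x^2 - 18*x + 9) dx. Term by term:
    ∫_0^5 x^8 dx = 1953125/9;  ∫_0^5 -2*x^7 dx = -390625/4;  ∫_0^5 x^6 dx = 78125/7;
    ∫_0^5 6*x^5 dx = 15625;  ∫_0^5 -12*x^4 dx = -7500;  ∫_0^5 6*x^3 dx = 1875/2;
    ∫_0^5 9*x^2 dx = 375;  ∫_0^5 -18*x dx = -225;  ∫_0^5 9 dx = 45.
  Sum: 1953125/9 − 390625/4 + 78125/7 + 15625 − 7500 + 1875/2 + 375 − 225 + 45 = 35223515/252.
  ∫_0^5 u'(x)^2 dx = ∫_0^5 (16*x^6 - 24*x^5 + 9*x^4 + 24*x^3 - 18*x^2 + 9) dx. Term by term:
    ∫_0^5 16*x^6 dx = 1250000/7;  ∫_0^5 -24*x^5 dx = -62500;  ∫_0^5 9*x^4 dx = 5625;
    ∫_0^5 24*x^3 dx = 3750;  ∫_0^5 -18*x^2 dx = -750;  ∫_0^5 9 dx = 45.
  Sum: 1250000/7 − 62500 + 5625 + 3750 − 750 + 45 = 873190/7.
Adding: ||u||_{H^1}^2 = 35223515/252 + 873190/7 = 66658355/252.


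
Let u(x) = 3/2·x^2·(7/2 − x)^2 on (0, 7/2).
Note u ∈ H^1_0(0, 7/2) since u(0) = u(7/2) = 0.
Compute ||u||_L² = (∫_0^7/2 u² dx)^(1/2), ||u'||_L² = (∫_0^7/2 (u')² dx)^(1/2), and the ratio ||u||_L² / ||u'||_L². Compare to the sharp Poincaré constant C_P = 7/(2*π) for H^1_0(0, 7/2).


||u||_L² / ||u'||_L² = 7*sqrt(3)/12 < C_P = 7/(2*π).

u(x) = 3/2·x^2·(7/2 − x)^2, so u'(x) = 3*x*(2*x - 7)*(4*x - 7)/4.
u(x) = 3/2·x^2·(7/2 − x)^2 vanishes at x = 0 and x = 7/2, so u ∈ H^1_0(0, 7/2). Differentiate via the product rule and integrate the resulting polynomials term by term.
  ∫_0^7/2 u² dx = ∫_0^7/2 (9*x^8/4 - 63*x^7/2 + 1323*x^6/8 - 3087*x^5/8 + 21609*x^4/64) dx. Term by term:
    ∫_0^7/2 9*x^8/4 dx = 40353607/2048;  ∫_0^7/2 -63*x^7/2 dx = -363182463/4096;  ∫_0^7/2 1323*x^6/8 dx = 155649627/1024;
    ∫_0^7/2 -3087*x^5/8 dx = -121060821/1024;  ∫_0^7/2 21609*x^4/64 dx = 363182463/10240.
  Sum: 40353607/2048 − 363182463/4096 + 155649627/1024 − 121060821/1024 + 363182463/10240 = 5764801/20480.
  ∫_0^7/2 (u')² dx = ∫_0^7/2 (36*x^6 - 378*x^5 + 5733*x^4/4 - 9261*x^3/4 + 21609*x^2/16) dx. Term by term:
    ∫_0^7/2 36*x^6 dx = 1058841/32;  ∫_0^7/2 -378*x^5 dx = -7411887/64;  ∫_0^7/2 5733*x^4/4 dx = 96354531/640;
    ∫_0^7/2 -9261*x^3/4 dx = -22235661/256;  ∫_0^7/2 21609*x^2/16 dx = 2470629/128.
  Sum: 1058841/32 − 7411887/64 + 96354531/640 − 22235661/256 + 2470629/128 = 352947/1280.
∫_0^7/2 u² dx = 5764801/20480, so ||u||_L² = 2401*sqrt(5)/320.
∫_0^7/2 (u')² dx = 352947/1280, so ||u'||_L² = 343*sqrt(15)/80.
Ratio ||u||_L² / ||u'||_L² = 7*sqrt(3)/12.
Sharp Poincaré constant on H^1_0(0, 7/2) is C_P = L/π = 7/(2*π), achieved by sin(2*π/7·x).
A polynomial bump cannot attain the sharp Poincaré constant (only the first sine eigenfunction does), so the ratio is strictly less than C_P, consistent with ||u||_L² ≤ C_P ||u'||_L².


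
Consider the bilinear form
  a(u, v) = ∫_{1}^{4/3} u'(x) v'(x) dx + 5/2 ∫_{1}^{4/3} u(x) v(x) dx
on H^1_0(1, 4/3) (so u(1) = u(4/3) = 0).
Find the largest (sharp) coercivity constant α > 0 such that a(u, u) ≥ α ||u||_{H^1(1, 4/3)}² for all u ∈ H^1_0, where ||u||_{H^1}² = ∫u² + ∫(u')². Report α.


α = 1

Coercivity of a(·,·) on H^1_0(1, 4/3) means a(u, u) ≥ α ||u||_{H^1}² for every u ∈ H^1_0.
The interval has length L = 1/3, and Poincaré/coercivity depend only on L. Here a(u, u) = ∫(u')² + (5/2)·∫u².
Here c = 5/2 ≥ 1, so a(u,u) = ∫(u')² + c∫u² ≥ ∫(u')² + ∫u² = ||u||_{H^1}², i.e. α = 1 works. No larger α is possible: a(u,u) ≥ α||u||_{H^1}² means (1−α)∫(u')² ≥ (α−c)∫u², and for the modes u_n = sin(nπ(x−x₀)/L) (x₀ the left endpoint) one has ∫u_n²/∫(u_n')² = (L/(nπ))² → 0, so a(u_n,u_n)/||u_n||_{H^1}² → 1. Hence the optimal constant is α = 1.
Therefore α = 1.


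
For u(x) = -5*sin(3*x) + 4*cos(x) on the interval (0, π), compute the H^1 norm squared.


||u||_{H^1(0,π)}^2 = 141*π

u'(x) = -4*sin(x) - 15*cos(3*x).
Expand u² and (u')² and integrate term by term on (0, π), using: for integers n ≥ 1, ∫_0^π sin²(nx) dx = ∫_0^π cos²(nx) dx = π/2; for n ≠ n', ∫_0^π sin(nx)sin(n'x) dx = ∫_0^π cos(nx)cos(n'x) dx = 0; and by product-to-sum, ∫_0^π sin(nx)cos(n'x) dx = ½∫_0^π [sin((n+n')x) + sin((n−n')x)] dx, which is 0 when n+n' is even and 2n/(n²−n'²) when n+n' is odd (it need not vanish on (0, π)).
  u² squared terms: (-5)²·∫sin(3x)² dx = 25·π/2 = 25*π/2;  (4)²·∫cos(x)² dx = 16·π/2 = 8*π.
  u² cross terms: 2·(-5)·(4)·∫sin(3x)·cos(x) dx = -40·(0) = 0.
  So ∫_0^π u² dx = 25*π/2 + 8*π + 0 = 41*π/2.
  (u')² squared terms: (-15)²·∫cos(3x)² dx = 225·π/2 = 225*π/2;  (-4)²·∫sin(x)² dx = 16·π/2 = 8*π.
  (u')² cross terms: 2·(-15)·(-4)·∫cos(3x)·sin(x) dx = 120·(0) = 0.
  So ∫_0^π (u')² dx = 225*π/2 + 8*π + 0 = 241*π/2.
||u||_{H^1}^2 = (41*π/2) + (241*π/2) = 141*π.


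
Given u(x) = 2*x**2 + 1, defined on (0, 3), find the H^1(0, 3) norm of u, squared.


||u||_{H^1}^2 = 1887/5

The H^1 norm (squared) on an interval (0, L) is
  ||u||_{H^1}^2 = ∫_0^L u(x)^2 dx + ∫_0^L u'(x)^2 dx.
Compute u'(x) = 4*x.
Then u(x)^2 = 4*x**4 + 4*x**2 + 1 and u'(x)^2 = 16*x**2.
Integrate each monomial from 0 to 3 using ∫_0^3 c·x^n dx = c·3^(n+1)/(n+1):
  ∫_0^3 u(x)^2 dx = ∫_0^3 (4*x^4 + 4*x^2 + 1) dx. Term by term:
    ∫_0^3 4*x^4 dx = 972/5;  ∫_0^3 4*x^2 dx = 36;  ∫_0^3 1 dx = 3.
  Sum: 972/5 + 36 + 3 = 1167/5.
  ∫_0^3 u'(x)^2 dx = ∫_0^3 (16*x^2) dx. Term by term:
    ∫_0^3 16*x^2 dx = 144.
Adding: ||u||_{H^1}^2 = 1167/5 + 144 = 1887/5.


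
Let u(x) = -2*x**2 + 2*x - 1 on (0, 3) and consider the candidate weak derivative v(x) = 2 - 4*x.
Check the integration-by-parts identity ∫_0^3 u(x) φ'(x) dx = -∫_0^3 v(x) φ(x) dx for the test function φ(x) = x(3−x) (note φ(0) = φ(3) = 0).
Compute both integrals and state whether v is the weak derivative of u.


LHS = 18, RHS = 18. Yes, v = u' weakly.

u(x) = -2*x**2 + 2*x - 1, classical derivative u'(x) = 2 - 4*x.
φ(x) = x(3−x), so φ'(x) = 3 - 2*x.
Note φ(0) = φ(3) = 0, so the boundary term u·φ vanishes.
LHS = ∫_0^3 u(x) φ'(x) dx = ∫_0^3 (4*x^3 - 10*x^2 + 8*x - 3) dx. Term by term:
  ∫_0^3 4*x^3 dx = 81;  ∫_0^3 -10*x^2 dx = -90;  ∫_0^3 8*x dx = 36;
  ∫_0^3 -3 dx = -9.
Sum: 81 − 90 + 36 − 9 = 18.
So LHS = 18.
∫_0^3 v(x) φ(x) dx = ∫_0^3 (4*x^3 - 14*x^2 + 6*x) dx. Term by term:
  ∫_0^3 4*x^3 dx = 81;  ∫_0^3 -14*x^2 dx = -126;  ∫_0^3 6*x dx = 27.
Sum: 81 − 126 + 27 = -18.
So RHS = -∫_0^3 v(x) φ(x) dx = 18.
LHS = RHS, so the identity holds for this test φ.
Moreover u is smooth here and v(x) = u'(x) = 2 - 4*x pointwise, so the identity holds for every test function. Hence v is the weak derivative of u.
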